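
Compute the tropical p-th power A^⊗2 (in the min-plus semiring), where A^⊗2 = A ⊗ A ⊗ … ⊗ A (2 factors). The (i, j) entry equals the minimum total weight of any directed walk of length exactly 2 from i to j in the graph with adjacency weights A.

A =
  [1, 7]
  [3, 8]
A^⊗2 =
  [2, 8]
  [4, 10]

Each entry (A^⊗2)_ij equals the minimum over all length-2 walks i = v_0 → v_1 → … → v_2 = j of Σ_t A[v_t][v_{t+1}]. For example, for (i, j) = (0, 1) we minimise over 2 possible intermediate vertex sequences; the minimum is 8, attained along the walk 0 → 0 → 1.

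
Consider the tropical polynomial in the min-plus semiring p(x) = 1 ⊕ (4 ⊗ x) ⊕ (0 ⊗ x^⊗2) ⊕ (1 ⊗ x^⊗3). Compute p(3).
p(3) = 1

A tropical monomial a ⊗ x^⊗i evaluates to a + i · x. Evaluating each term at x = 3:
  Term 0 contributes 1 + 0 · 3 = 1
  Term 1 contributes 4 + 1 · 3 = 7
  Term 2 contributes 0 + 2 · 3 = 6
  Term 3 contributes 1 + 3 · 3 = 10
p(3) = ⊕ of these = min[1, 7, 6, 10] = 1.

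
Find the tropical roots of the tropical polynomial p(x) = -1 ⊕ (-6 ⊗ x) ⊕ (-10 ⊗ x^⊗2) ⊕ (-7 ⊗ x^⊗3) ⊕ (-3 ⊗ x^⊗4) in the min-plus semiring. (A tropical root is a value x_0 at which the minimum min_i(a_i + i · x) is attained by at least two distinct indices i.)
Roots: {-4, -3, 4, 5}

Each tropical root is a break point of the lower envelope of the lines y = a_i + i · x (there are 5 lines, with slopes 0, 1, ..., 4). Only the lines that attain the minimum somewhere contribute to roots; other lines are dominated. Here the surviving (envelope) indices are i = 4, i = 3, i = 2, i = 1, i = 0.
Intersections between consecutive envelope lines give the roots: for adjacent envelope indices i < j the intersection is x = (a_i − a_j) / (j − i). Reading off the sorted break points: {-4, -3, 4, 5}.
Verification: at each break x_0, at least two indices attain the minimum of min_i(a_i + i · x_0).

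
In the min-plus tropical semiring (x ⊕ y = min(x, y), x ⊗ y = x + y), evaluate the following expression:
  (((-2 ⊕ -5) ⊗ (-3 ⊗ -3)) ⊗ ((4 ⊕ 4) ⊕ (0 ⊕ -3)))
(((-2 ⊕ -5) ⊗ (-3 ⊗ -3)) ⊗ ((4 ⊕ 4) ⊕ (0 ⊕ -3))) = -14

Expand innermost to outermost. Recall ⊕ takes the minimum of its arguments and ⊗ takes their sum. Working out the expression (((-2 ⊕ -5) ⊗ (-3 ⊗ -3)) ⊗ ((4 ⊕ 4) ⊕ (0 ⊕ -3))) gives -14.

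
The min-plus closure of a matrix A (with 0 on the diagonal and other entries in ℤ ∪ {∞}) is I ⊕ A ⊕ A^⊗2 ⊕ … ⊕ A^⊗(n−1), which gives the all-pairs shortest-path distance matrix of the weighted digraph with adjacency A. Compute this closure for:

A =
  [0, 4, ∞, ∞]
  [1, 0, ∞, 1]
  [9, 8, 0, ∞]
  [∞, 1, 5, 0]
Closure =
  [0, 4, 10, 5]
  [1, 0, 6, 1]
  [9, 8, 0, 9]
  [2, 1, 5, 0]

This is the Floyd-Warshall all-pairs shortest-path computation. For each intermediate vertex k = 0, 1, …, 3, update dist[i][j] ← min(dist[i][j], dist[i][k] + dist[k][j]). The final matrix gives, for each (i, j), the minimum total weight of any directed path from i to j (possibly empty when i = j).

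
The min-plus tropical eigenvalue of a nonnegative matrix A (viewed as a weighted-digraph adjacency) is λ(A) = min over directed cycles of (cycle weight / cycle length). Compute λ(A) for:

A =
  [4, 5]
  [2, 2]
λ(A) = 2

Enumerate directed cycles and compute their means (weight / length). Sample:
  cycle 0 → 0: weight = 4, length = 1, mean = 4/1 ≈ 4.000
  cycle 1 → 1: weight = 2, length = 1, mean = 2/1 ≈ 2.000
  cycle 0 → 1 → 0: weight = 7, length = 2, mean = 7/2 ≈ 3.500
  cycle 1 → 0 → 1: weight = 7, length = 2, mean = 7/2 ≈ 3.500
Minimum mean = 2.000, attained e.g. along the cycle 1 → 1 with weight 2 and length 1. So λ(A) = 2/1 = 2.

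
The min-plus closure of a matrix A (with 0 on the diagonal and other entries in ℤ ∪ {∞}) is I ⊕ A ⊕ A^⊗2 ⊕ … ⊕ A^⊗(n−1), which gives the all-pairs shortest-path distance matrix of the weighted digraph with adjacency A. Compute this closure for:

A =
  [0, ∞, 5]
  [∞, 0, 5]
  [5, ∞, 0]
Closure =
  [0, ∞, 5]
  [10, 0, 5]
  [5, ∞, 0]

This is the Floyd-Warshall all-pairs shortest-path computation. For each intermediate vertex k = 0, 1, …, 2, update dist[i][j] ← min(dist[i][j], dist[i][k] + dist[k][j]). The final matrix gives, for each (i, j), the minimum total weight of any directed path from i to j (possibly empty when i = j).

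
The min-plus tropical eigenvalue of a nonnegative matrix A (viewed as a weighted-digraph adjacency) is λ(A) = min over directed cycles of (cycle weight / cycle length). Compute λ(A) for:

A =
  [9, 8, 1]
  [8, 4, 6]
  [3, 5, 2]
λ(A) = 2

Enumerate directed cycles and compute their means (weight / length). Sample:
  cycle 0 → 0: weight = 9, length = 1, mean = 9/1 ≈ 9.000
  cycle 1 → 1: weight = 4, length = 1, mean = 4/1 ≈ 4.000
  cycle 2 → 2: weight = 2, length = 1, mean = 2/1 ≈ 2.000
  cycle 0 → 1 → 0: weight = 16, length = 2, mean = 16/2 ≈ 8.000
  cycle 0 → 2 → 0: weight = 4, length = 2, mean = 4/2 ≈ 2.000
  cycle 1 → 0 → 1: weight = 16, length = 2, mean = 16/2 ≈ 8.000
Minimum mean = 2.000, attained e.g. along the cycle 2 → 2 with weight 2 and length 1. So λ(A) = 2/1 = 2.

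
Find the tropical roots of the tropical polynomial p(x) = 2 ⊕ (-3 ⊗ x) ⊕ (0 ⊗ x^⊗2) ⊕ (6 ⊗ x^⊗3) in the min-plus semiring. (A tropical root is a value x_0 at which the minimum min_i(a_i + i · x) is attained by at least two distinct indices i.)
Roots: {-6, -3, 5}

Each tropical root is a break point of the lower envelope of the lines y = a_i + i · x (there are 4 lines, with slopes 0, 1, ..., 3). Only the lines that attain the minimum somewhere contribute to roots; other lines are dominated. Here the surviving (envelope) indices are i = 3, i = 2, i = 1, i = 0.
Intersections between consecutive envelope lines give the roots: for adjacent envelope indices i < j the intersection is x = (a_i − a_j) / (j − i). Reading off the sorted break points: {-6, -3, 5}.
Verification: at each break x_0, at least two indices attain the minimum of min_i(a_i + i · x_0).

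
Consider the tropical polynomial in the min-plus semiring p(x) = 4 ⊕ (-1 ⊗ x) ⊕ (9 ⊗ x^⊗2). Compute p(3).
p(3) = 2

A tropical monomial a ⊗ x^⊗i evaluates to a + i · x. Evaluating each term at x = 3:
  Term 0 contributes 4 + 0 · 3 = 4
  Term 1 contributes -1 + 1 · 3 = 2
  Term 2 contributes 9 + 2 · 3 = 15
p(3) = ⊕ of these = min[4, 2, 15] = 2.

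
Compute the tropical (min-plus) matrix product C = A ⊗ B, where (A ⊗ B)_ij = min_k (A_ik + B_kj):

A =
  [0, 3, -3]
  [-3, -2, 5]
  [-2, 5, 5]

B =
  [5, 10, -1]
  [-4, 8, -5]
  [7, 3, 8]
A ⊗ B =
  [-1, 0, -2]
  [-6, 6, -7]
  [1, 8, -3]

Apply the min-plus product entry-by-entry:
  C[0][0] = min over k of (A[0][0] + B[0][0] = 0 + 5 = 5, A[0][1] + B[1][0] = 3 + -4 = -1, A[0][2] + B[2][0] = -3 + 7 = 4) = -1 (attained at k = 1)
  C[0][1] = min over k of (A[0][0] + B[0][1] = 0 + 10 = 10, A[0][1] + B[1][1] = 3 + 8 = 11, A[0][2] + B[2][1] = -3 + 3 = 0) = 0 (attained at k = 2)
  C[0][2] = min over k of (A[0][0] + B[0][2] = 0 + -1 = -1, A[0][1] + B[1][2] = 3 + -5 = -2, A[0][2] + B[2][2] = -3 + 8 = 5) = -2 (attained at k = 1)
  C[1][0] = min over k of (A[1][0] + B[0][0] = -3 + 5 = 2, A[1][1] + B[1][0] = -2 + -4 = -6, A[1][2] + B[2][0] = 5 + 7 = 12) = -6 (attained at k = 1)
  C[1][1] = min over k of (A[1][0] + B[0][1] = -3 + 10 = 7, A[1][1] + B[1][1] = -2 + 8 = 6, A[1][2] + B[2][1] = 5 + 3 = 8) = 6 (attained at k = 1)
  C[1][2] = min over k of (A[1][0] + B[0][2] = -3 + -1 = -4, A[1][1] + B[1][2] = -2 + -5 = -7, A[1][2] + B[2][2] = 5 + 8 = 13) = -7 (attained at k = 1)
  C[2][0] = min over k of (A[2][0] + B[0][0] = -2 + 5 = 3, A[2][1] + B[1][0] = 5 + -4 = 1, A[2][2] + B[2][0] = 5 + 7 = 12) = 1 (attained at k = 1)
  C[2][1] = min over k of (A[2][0] + B[0][1] = -2 + 10 = 8, A[2][1] + B[1][1] = 5 + 8 = 13, A[2][2] + B[2][1] = 5 + 3 = 8) = 8 (attained at k = 0)
  C[2][2] = min over k of (A[2][0] + B[0][2] = -2 + -1 = -3, A[2][1] + B[1][2] = 5 + -5 = 0, A[2][2] + B[2][2] = 5 + 8 = 13) = -3 (attained at k = 0)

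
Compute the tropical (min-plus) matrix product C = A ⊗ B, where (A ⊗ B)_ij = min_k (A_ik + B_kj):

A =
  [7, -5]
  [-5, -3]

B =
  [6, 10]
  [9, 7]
A ⊗ B =
  [4, 2]
  [1, 4]

Apply the min-plus product entry-by-entry:
  C[0][0] = min over k of (A[0][0] + B[0][0] = 7 + 6 = 13, A[0][1] + B[1][0] = -5 + 9 = 4) = 4 (attained at k = 1)
  C[0][1] = min over k of (A[0][0] + B[0][1] = 7 + 10 = 17, A[0][1] + B[1][1] = -5 + 7 = 2) = 2 (attained at k = 1)
  C[1][0] = min over k of (A[1][0] + B[0][0] = -5 + 6 = 1, A[1][1] + B[1][0] = -3 + 9 = 6) = 1 (attained at k = 0)
  C[1][1] = min over k of (A[1][0] + B[0][1] = -5 + 10 = 5, A[1][1] + B[1][1] = -3 + 7 = 4) = 4 (attained at k = 1)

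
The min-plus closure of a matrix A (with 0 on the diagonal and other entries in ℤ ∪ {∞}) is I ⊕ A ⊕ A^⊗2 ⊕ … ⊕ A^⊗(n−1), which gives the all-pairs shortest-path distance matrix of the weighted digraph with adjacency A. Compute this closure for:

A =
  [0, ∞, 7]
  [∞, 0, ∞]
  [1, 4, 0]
Closure =
  [0, 11, 7]
  [∞, 0, ∞]
  [1, 4, 0]

This is the Floyd-Warshall all-pairs shortest-path computation. For each intermediate vertex k = 0, 1, …, 2, update dist[i][j] ← min(dist[i][j], dist[i][k] + dist[k][j]). The final matrix gives, for each (i, j), the minimum total weight of any directed path from i to j (possibly empty when i = j).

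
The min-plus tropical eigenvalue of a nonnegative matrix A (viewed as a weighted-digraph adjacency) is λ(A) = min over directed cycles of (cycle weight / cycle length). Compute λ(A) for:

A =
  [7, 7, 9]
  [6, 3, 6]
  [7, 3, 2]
λ(A) = 2

Enumerate directed cycles and compute their means (weight / length). Sample:
  cycle 0 → 0: weight = 7, length = 1, mean = 7/1 ≈ 7.000
  cycle 1 → 1: weight = 3, length = 1, mean = 3/1 ≈ 3.000
  cycle 2 → 2: weight = 2, length = 1, mean = 2/1 ≈ 2.000
  cycle 0 → 1 → 0: weight = 13, length = 2, mean = 13/2 ≈ 6.500
  cycle 0 → 2 → 0: weight = 16, length = 2, mean = 16/2 ≈ 8.000
  cycle 1 → 0 → 1: weight = 13, length = 2, mean = 13/2 ≈ 6.500
Minimum mean = 2.000, attained e.g. along the cycle 2 → 2 with weight 2 and length 1. So λ(A) = 2/1 = 2.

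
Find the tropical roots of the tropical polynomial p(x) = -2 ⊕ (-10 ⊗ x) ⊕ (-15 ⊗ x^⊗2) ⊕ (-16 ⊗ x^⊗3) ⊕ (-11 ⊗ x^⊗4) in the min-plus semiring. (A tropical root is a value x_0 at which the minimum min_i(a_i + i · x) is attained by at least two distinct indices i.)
Roots: {-5, 1, 5, 8}

Each tropical root is a break point of the lower envelope of the lines y = a_i + i · x (there are 5 lines, with slopes 0, 1, ..., 4). Only the lines that attain the minimum somewhere contribute to roots; other lines are dominated. Here the surviving (envelope) indices are i = 4, i = 3, i = 2, i = 1, i = 0.
Intersections between consecutive envelope lines give the roots: for adjacent envelope indices i < j the intersection is x = (a_i − a_j) / (j − i). Reading off the sorted break points: {-5, 1, 5, 8}.
Verification: at each break x_0, at least two indices attain the minimum of min_i(a_i + i · x_0).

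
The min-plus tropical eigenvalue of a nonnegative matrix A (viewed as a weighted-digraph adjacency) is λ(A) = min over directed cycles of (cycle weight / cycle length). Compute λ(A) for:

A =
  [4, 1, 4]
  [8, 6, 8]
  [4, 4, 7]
λ(A) = 4

Enumerate directed cycles and compute their means (weight / length). Sample:
  cycle 0 → 0: weight = 4, length = 1, mean = 4/1 ≈ 4.000
  cycle 1 → 1: weight = 6, length = 1, mean = 6/1 ≈ 6.000
  cycle 2 → 2: weight = 7, length = 1, mean = 7/1 ≈ 7.000
  cycle 0 → 1 → 0: weight = 9, length = 2, mean = 9/2 ≈ 4.500
  cycle 0 → 2 → 0: weight = 8, length = 2, mean = 8/2 ≈ 4.000
  cycle 1 → 0 → 1: weight = 9, length = 2, mean = 9/2 ≈ 4.500
Minimum mean = 4.000, attained e.g. along the cycle 0 → 0 with weight 4 and length 1. So λ(A) = 4/1 = 4.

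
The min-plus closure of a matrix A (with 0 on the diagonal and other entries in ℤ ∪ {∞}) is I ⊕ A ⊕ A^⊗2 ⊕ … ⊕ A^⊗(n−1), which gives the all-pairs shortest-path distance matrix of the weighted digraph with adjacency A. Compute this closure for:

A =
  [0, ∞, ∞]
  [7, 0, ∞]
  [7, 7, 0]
Closure =
  [0, ∞, ∞]
  [7, 0, ∞]
  [7, 7, 0]

This is the Floyd-Warshall all-pairs shortest-path computation. For each intermediate vertex k = 0, 1, …, 2, update dist[i][j] ← min(dist[i][j], dist[i][k] + dist[k][j]). The final matrix gives, for each (i, j), the minimum total weight of any directed path from i to j (possibly empty when i = j).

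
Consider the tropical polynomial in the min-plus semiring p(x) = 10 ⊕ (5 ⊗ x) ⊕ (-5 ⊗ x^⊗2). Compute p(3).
p(3) = 1

A tropical monomial a ⊗ x^⊗i evaluates to a + i · x. Evaluating each term at x = 3:
  Term 0 contributes 10 + 0 · 3 = 10
  Term 1 contributes 5 + 1 · 3 = 8
  Term 2 contributes -5 + 2 · 3 = 1
p(3) = ⊕ of these = min[10, 8, 1] = 1.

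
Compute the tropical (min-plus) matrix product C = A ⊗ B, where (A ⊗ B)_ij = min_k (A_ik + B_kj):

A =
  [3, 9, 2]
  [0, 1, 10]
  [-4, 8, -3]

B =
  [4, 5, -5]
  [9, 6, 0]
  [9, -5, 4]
A ⊗ B =
  [7, -3, -2]
  [4, 5, -5]
  [0, -8, -9]

Apply the min-plus product entry-by-entry:
  C[0][0] = min over k of (A[0][0] + B[0][0] = 3 + 4 = 7, A[0][1] + B[1][0] = 9 + 9 = 18, A[0][2] + B[2][0] = 2 + 9 = 11) = 7 (attained at k = 0)
  C[0][1] = min over k of (A[0][0] + B[0][1] = 3 + 5 = 8, A[0][1] + B[1][1] = 9 + 6 = 15, A[0][2] + B[2][1] = 2 + -5 = -3) = -3 (attained at k = 2)
  C[0][2] = min over k of (A[0][0] + B[0][2] = 3 + -5 = -2, A[0][1] + B[1][2] = 9 + 0 = 9, A[0][2] + B[2][2] = 2 + 4 = 6) = -2 (attained at k = 0)
  C[1][0] = min over k of (A[1][0] + B[0][0] = 0 + 4 = 4, A[1][1] + B[1][0] = 1 + 9 = 10, A[1][2] + B[2][0] = 10 + 9 = 19) = 4 (attained at k = 0)
  C[1][1] = min over k of (A[1][0] + B[0][1] = 0 + 5 = 5, A[1][1] + B[1][1] = 1 + 6 = 7, A[1][2] + B[2][1] = 10 + -5 = 5) = 5 (attained at k = 0)
  C[1][2] = min over k of (A[1][0] + B[0][2] = 0 + -5 = -5, A[1][1] + B[1][2] = 1 + 0 = 1, A[1][2] + B[2][2] = 10 + 4 = 14) = -5 (attained at k = 0)
  C[2][0] = min over k of (A[2][0] + B[0][0] = -4 + 4 = 0, A[2][1] + B[1][0] = 8 + 9 = 17, A[2][2] + B[2][0] = -3 + 9 = 6) = 0 (attained at k = 0)
  C[2][1] = min over k of (A[2][0] + B[0][1] = -4 + 5 = 1, A[2][1] + B[1][1] = 8 + 6 = 14, A[2][2] + B[2][1] = -3 + -5 = -8) = -8 (attained at k = 2)
  C[2][2] = min over k of (A[2][0] + B[0][2] = -4 + -5 = -9, A[2][1] + B[1][2] = 8 + 0 = 8, A[2][2] + B[2][2] = -3 + 4 = 1) = -9 (attained at k = 0)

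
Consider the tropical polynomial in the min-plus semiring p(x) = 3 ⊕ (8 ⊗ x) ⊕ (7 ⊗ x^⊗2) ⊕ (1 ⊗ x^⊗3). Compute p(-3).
p(-3) = -8

A tropical monomial a ⊗ x^⊗i evaluates to a + i · x. Evaluating each term at x = -3:
  Term 0 contributes 3 + 0 · -3 = 3
  Term 1 contributes 8 + 1 · -3 = 5
  Term 2 contributes 7 + 2 · -3 = 1
  Term 3 contributes 1 + 3 · -3 = -8
p(-3) = ⊕ of these = min[3, 5, 1, -8] = -8.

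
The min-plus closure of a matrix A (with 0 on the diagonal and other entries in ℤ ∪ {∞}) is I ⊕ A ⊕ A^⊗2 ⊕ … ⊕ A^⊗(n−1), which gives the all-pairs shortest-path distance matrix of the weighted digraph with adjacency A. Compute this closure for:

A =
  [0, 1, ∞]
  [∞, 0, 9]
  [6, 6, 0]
Closure =
  [0, 1, 10]
  [15, 0, 9]
  [6, 6, 0]

This is the Floyd-Warshall all-pairs shortest-path computation. For each intermediate vertex k = 0, 1, …, 2, update dist[i][j] ← min(dist[i][j], dist[i][k] + dist[k][j]). The final matrix gives, for each (i, j), the minimum total weight of any directed path from i to j (possibly empty when i = j).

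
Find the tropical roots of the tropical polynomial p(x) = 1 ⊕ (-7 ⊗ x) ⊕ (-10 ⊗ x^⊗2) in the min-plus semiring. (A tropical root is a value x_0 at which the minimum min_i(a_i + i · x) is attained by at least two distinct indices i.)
Roots: {3, 8}

Each tropical root is a break point of the lower envelope of the lines y = a_i + i · x (there are 3 lines, with slopes 0, 1, ..., 2). Only the lines that attain the minimum somewhere contribute to roots; other lines are dominated. Here the surviving (envelope) indices are i = 2, i = 1, i = 0.
Intersections between consecutive envelope lines give the roots: for adjacent envelope indices i < j the intersection is x = (a_i − a_j) / (j − i). Reading off the sorted break points: {3, 8}.
Verification: at each break x_0, at least two indices attain the minimum of min_i(a_i + i · x_0).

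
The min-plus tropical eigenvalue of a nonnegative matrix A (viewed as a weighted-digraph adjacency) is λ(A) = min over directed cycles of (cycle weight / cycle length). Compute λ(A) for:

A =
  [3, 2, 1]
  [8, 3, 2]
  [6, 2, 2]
λ(A) = 2

Enumerate directed cycles and compute their means (weight / length). Sample:
  cycle 0 → 0: weight = 3, length = 1, mean = 3/1 ≈ 3.000
  cycle 1 → 1: weight = 3, length = 1, mean = 3/1 ≈ 3.000
  cycle 2 → 2: weight = 2, length = 1, mean = 2/1 ≈ 2.000
  cycle 0 → 1 → 0: weight = 10, length = 2, mean = 10/2 ≈ 5.000
  cycle 0 → 2 → 0: weight = 7, length = 2, mean = 7/2 ≈ 3.500
  cycle 1 → 0 → 1: weight = 10, length = 2, mean = 10/2 ≈ 5.000
Minimum mean = 2.000, attained e.g. along the cycle 2 → 2 with weight 2 and length 1. So λ(A) = 2/1 = 2.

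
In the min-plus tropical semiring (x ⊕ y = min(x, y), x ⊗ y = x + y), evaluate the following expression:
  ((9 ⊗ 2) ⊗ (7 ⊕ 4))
((9 ⊗ 2) ⊗ (7 ⊕ 4)) = 15

Expand innermost to outermost. Recall ⊕ takes the minimum of its arguments and ⊗ takes their sum. Working out the expression ((9 ⊗ 2) ⊗ (7 ⊕ 4)) gives 15.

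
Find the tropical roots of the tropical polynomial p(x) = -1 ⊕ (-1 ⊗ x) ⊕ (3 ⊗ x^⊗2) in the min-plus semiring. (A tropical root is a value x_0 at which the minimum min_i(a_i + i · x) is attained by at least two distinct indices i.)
Roots: {-4, 0}

Each tropical root is a break point of the lower envelope of the lines y = a_i + i · x (there are 3 lines, with slopes 0, 1, ..., 2). Only the lines that attain the minimum somewhere contribute to roots; other lines are dominated. Here the surviving (envelope) indices are i = 2, i = 1, i = 0.
Intersections between consecutive envelope lines give the roots: for adjacent envelope indices i < j the intersection is x = (a_i − a_j) / (j − i). Reading off the sorted break points: {-4, 0}.
Verification: at each break x_0, at least two indices attain the minimum of min_i(a_i + i · x_0).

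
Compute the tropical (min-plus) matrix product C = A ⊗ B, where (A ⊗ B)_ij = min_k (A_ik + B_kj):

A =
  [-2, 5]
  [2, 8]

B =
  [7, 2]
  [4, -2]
A ⊗ B =
  [5, 0]
  [9, 4]

Apply the min-plus product entry-by-entry:
  C[0][0] = min over k of (A[0][0] + B[0][0] = -2 + 7 = 5, A[0][1] + B[1][0] = 5 + 4 = 9) = 5 (attained at k = 0)
  C[0][1] = min over k of (A[0][0] + B[0][1] = -2 + 2 = 0, A[0][1] + B[1][1] = 5 + -2 = 3) = 0 (attained at k = 0)
  C[1][0] = min over k of (A[1][0] + B[0][0] = 2 + 7 = 9, A[1][1] + B[1][0] = 8 + 4 = 12) = 9 (attained at k = 0)
  C[1][1] = min over k of (A[1][0] + B[0][1] = 2 + 2 = 4, A[1][1] + B[1][1] = 8 + -2 = 6) = 4 (attained at k = 0)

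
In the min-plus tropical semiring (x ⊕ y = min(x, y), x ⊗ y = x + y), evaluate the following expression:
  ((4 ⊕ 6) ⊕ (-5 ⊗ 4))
((4 ⊕ 6) ⊕ (-5 ⊗ 4)) = -1

Expand innermost to outermost. Recall ⊕ takes the minimum of its arguments and ⊗ takes their sum. Working out the expression ((4 ⊕ 6) ⊕ (-5 ⊗ 4)) gives -1.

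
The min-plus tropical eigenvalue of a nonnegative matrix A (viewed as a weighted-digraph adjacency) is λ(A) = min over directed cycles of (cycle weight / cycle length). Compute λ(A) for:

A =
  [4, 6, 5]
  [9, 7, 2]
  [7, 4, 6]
λ(A) = 3

Enumerate directed cycles and compute their means (weight / length). Sample:
  cycle 0 → 0: weight = 4, length = 1, mean = 4/1 ≈ 4.000
  cycle 1 → 1: weight = 7, length = 1, mean = 7/1 ≈ 7.000
  cycle 2 → 2: weight = 6, length = 1, mean = 6/1 ≈ 6.000
  cycle 0 → 1 → 0: weight = 15, length = 2, mean = 15/2 ≈ 7.500
  cycle 0 → 2 → 0: weight = 12, length = 2, mean = 12/2 ≈ 6.000
  cycle 1 → 0 → 1: weight = 15, length = 2, mean = 15/2 ≈ 7.500
Minimum mean = 3.000, attained e.g. along the cycle 1 → 2 → 1 with weight 6 and length 2. So λ(A) = 6/2 = 3.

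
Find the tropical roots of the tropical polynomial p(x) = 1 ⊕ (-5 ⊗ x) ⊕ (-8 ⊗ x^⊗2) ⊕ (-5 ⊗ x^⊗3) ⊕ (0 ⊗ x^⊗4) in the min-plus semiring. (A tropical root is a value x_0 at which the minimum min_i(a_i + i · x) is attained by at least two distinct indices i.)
Roots: {-5, -3, 3, 6}

Each tropical root is a break point of the lower envelope of the lines y = a_i + i · x (there are 5 lines, with slopes 0, 1, ..., 4). Only the lines that attain the minimum somewhere contribute to roots; other lines are dominated. Here the surviving (envelope) indices are i = 4, i = 3, i = 2, i = 1, i = 0.
Intersections between consecutive envelope lines give the roots: for adjacent envelope indices i < j the intersection is x = (a_i − a_j) / (j − i). Reading off the sorted break points: {-5, -3, 3, 6}.
Verification: at each break x_0, at least two indices attain the minimum of min_i(a_i + i · x_0).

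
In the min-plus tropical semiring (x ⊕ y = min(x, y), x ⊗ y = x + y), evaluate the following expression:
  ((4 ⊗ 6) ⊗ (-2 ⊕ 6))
((4 ⊗ 6) ⊗ (-2 ⊕ 6)) = 8

Expand innermost to outermost. Recall ⊕ takes the minimum of its arguments and ⊗ takes their sum. Working out the expression ((4 ⊗ 6) ⊗ (-2 ⊕ 6)) gives 8.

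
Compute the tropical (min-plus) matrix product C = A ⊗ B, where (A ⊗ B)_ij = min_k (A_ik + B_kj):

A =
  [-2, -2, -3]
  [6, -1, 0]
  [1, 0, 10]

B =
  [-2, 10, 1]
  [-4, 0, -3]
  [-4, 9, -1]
A ⊗ B =
  [-7, -2, -5]
  [-5, -1, -4]
  [-4, 0, -3]

Apply the min-plus product entry-by-entry:
  C[0][0] = min over k of (A[0][0] + B[0][0] = -2 + -2 = -4, A[0][1] + B[1][0] = -2 + -4 = -6, A[0][2] + B[2][0] = -3 + -4 = -7) = -7 (attained at k = 2)
  C[0][1] = min over k of (A[0][0] + B[0][1] = -2 + 10 = 8, A[0][1] + B[1][1] = -2 + 0 = -2, A[0][2] + B[2][1] = -3 + 9 = 6) = -2 (attained at k = 1)
  C[0][2] = min over k of (A[0][0] + B[0][2] = -2 + 1 = -1, A[0][1] + B[1][2] = -2 + -3 = -5, A[0][2] + B[2][2] = -3 + -1 = -4) = -5 (attained at k = 1)
  C[1][0] = min over k of (A[1][0] + B[0][0] = 6 + -2 = 4, A[1][1] + B[1][0] = -1 + -4 = -5, A[1][2] + B[2][0] = 0 + -4 = -4) = -5 (attained at k = 1)
  C[1][1] = min over k of (A[1][0] + B[0][1] = 6 + 10 = 16, A[1][1] + B[1][1] = -1 + 0 = -1, A[1][2] + B[2][1] = 0 + 9 = 9) = -1 (attained at k = 1)
  C[1][2] = min over k of (A[1][0] + B[0][2] = 6 + 1 = 7, A[1][1] + B[1][2] = -1 + -3 = -4, A[1][2] + B[2][2] = 0 + -1 = -1) = -4 (attained at k = 1)
  C[2][0] = min over k of (A[2][0] + B[0][0] = 1 + -2 = -1, A[2][1] + B[1][0] = 0 + -4 = -4, A[2][2] + B[2][0] = 10 + -4 = 6) = -4 (attained at k = 1)
  C[2][1] = min over k of (A[2][0] + B[0][1] = 1 + 10 = 11, A[2][1] + B[1][1] = 0 + 0 = 0, A[2][2] + B[2][1] = 10 + 9 = 19) = 0 (attained at k = 1)
  C[2][2] = min over k of (A[2][0] + B[0][2] = 1 + 1 = 2, A[2][1] + B[1][2] = 0 + -3 = -3, A[2][2] + B[2][2] = 10 + -1 = 9) = -3 (attained at k = 1)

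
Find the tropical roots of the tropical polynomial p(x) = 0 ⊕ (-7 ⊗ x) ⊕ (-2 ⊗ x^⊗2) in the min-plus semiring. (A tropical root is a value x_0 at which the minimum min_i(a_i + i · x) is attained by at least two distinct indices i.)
Roots: {-5, 7}

Each tropical root is a break point of the lower envelope of the lines y = a_i + i · x (there are 3 lines, with slopes 0, 1, ..., 2). Only the lines that attain the minimum somewhere contribute to roots; other lines are dominated. Here the surviving (envelope) indices are i = 2, i = 1, i = 0.
Intersections between consecutive envelope lines give the roots: for adjacent envelope indices i < j the intersection is x = (a_i − a_j) / (j − i). Reading off the sorted break points: {-5, 7}.
Verification: at each break x_0, at least two indices attain the minimum of min_i(a_i + i · x_0).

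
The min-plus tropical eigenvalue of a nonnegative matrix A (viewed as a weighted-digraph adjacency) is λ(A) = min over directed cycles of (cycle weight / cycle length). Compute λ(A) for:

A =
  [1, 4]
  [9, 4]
λ(A) = 1

Enumerate directed cycles and compute their means (weight / length). Sample:
  cycle 0 → 0: weight = 1, length = 1, mean = 1/1 ≈ 1.000
  cycle 1 → 1: weight = 4, length = 1, mean = 4/1 ≈ 4.000
  cycle 0 → 1 → 0: weight = 13, length = 2, mean = 13/2 ≈ 6.500
  cycle 1 → 0 → 1: weight = 13, length = 2, mean = 13/2 ≈ 6.500
Minimum mean = 1.000, attained e.g. along the cycle 0 → 0 with weight 1 and length 1. So λ(A) = 1/1 = 1.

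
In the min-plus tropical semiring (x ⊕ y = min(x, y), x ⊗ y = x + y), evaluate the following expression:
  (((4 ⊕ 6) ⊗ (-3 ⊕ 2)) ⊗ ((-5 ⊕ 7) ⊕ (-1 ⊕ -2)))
(((4 ⊕ 6) ⊗ (-3 ⊕ 2)) ⊗ ((-5 ⊕ 7) ⊕ (-1 ⊕ -2))) = -4

Expand innermost to outermost. Recall ⊕ takes the minimum of its arguments and ⊗ takes their sum. Working out the expression (((4 ⊕ 6) ⊗ (-3 ⊕ 2)) ⊗ ((-5 ⊕ 7) ⊕ (-1 ⊕ -2))) gives -4.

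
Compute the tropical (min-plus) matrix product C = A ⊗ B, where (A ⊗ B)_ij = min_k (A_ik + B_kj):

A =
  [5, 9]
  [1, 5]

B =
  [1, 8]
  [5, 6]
A ⊗ B =
  [6, 13]
  [2, 9]

Apply the min-plus product entry-by-entry:
  C[0][0] = min over k of (A[0][0] + B[0][0] = 5 + 1 = 6, A[0][1] + B[1][0] = 9 + 5 = 14) = 6 (attained at k = 0)
  C[0][1] = min over k of (A[0][0] + B[0][1] = 5 + 8 = 13, A[0][1] + B[1][1] = 9 + 6 = 15) = 13 (attained at k = 0)
  C[1][0] = min over k of (A[1][0] + B[0][0] = 1 + 1 = 2, A[1][1] + B[1][0] = 5 + 5 = 10) = 2 (attained at k = 0)
  C[1][1] = min over k of (A[1][0] + B[0][1] = 1 + 8 = 9, A[1][1] + B[1][1] = 5 + 6 = 11) = 9 (attained at k = 0)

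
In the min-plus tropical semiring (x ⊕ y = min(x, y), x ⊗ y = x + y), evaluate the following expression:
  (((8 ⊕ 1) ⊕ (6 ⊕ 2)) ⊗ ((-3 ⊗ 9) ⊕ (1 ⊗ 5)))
(((8 ⊕ 1) ⊕ (6 ⊕ 2)) ⊗ ((-3 ⊗ 9) ⊕ (1 ⊗ 5))) = 7

Expand innermost to outermost. Recall ⊕ takes the minimum of its arguments and ⊗ takes their sum. Working out the expression (((8 ⊕ 1) ⊕ (6 ⊕ 2)) ⊗ ((-3 ⊗ 9) ⊕ (1 ⊗ 5))) gives 7.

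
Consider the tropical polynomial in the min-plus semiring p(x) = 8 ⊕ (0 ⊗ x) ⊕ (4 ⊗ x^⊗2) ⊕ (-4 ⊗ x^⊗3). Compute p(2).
p(2) = 2

A tropical monomial a ⊗ x^⊗i evaluates to a + i · x. Evaluating each term at x = 2:
  Term 0 contributes 8 + 0 · 2 = 8
  Term 1 contributes 0 + 1 · 2 = 2
  Term 2 contributes 4 + 2 · 2 = 8
  Term 3 contributes -4 + 3 · 2 = 2
p(2) = ⊕ of these = min[8, 2, 8, 2] = 2.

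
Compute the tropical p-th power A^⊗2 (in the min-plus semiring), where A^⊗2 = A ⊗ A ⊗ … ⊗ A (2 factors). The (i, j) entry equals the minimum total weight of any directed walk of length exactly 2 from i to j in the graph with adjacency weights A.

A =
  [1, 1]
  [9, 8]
A^⊗2 =
  [2, 2]
  [10, 10]

Each entry (A^⊗2)_ij equals the minimum over all length-2 walks i = v_0 → v_1 → … → v_2 = j of Σ_t A[v_t][v_{t+1}]. For example, for (i, j) = (0, 1) we minimise over 2 possible intermediate vertex sequences; the minimum is 2, attained along the walk 0 → 0 → 1.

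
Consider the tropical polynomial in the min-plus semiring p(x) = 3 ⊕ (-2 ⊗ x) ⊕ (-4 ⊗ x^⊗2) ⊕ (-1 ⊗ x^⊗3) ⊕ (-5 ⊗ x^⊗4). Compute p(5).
p(5) = 3

A tropical monomial a ⊗ x^⊗i evaluates to a + i · x. Evaluating each term at x = 5:
  Term 0 contributes 3 + 0 · 5 = 3
  Term 1 contributes -2 + 1 · 5 = 3
  Term 2 contributes -4 + 2 · 5 = 6
  Term 3 contributes -1 + 3 · 5 = 14
  Term 4 contributes -5 + 4 · 5 = 15
p(5) = ⊕ of these = min[3, 3, 6, 14, 15] = 3.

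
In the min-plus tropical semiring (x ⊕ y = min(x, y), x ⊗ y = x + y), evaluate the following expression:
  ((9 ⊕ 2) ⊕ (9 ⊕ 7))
((9 ⊕ 2) ⊕ (9 ⊕ 7)) = 2

Expand innermost to outermost. Recall ⊕ takes the minimum of its arguments and ⊗ takes their sum. Working out the expression ((9 ⊕ 2) ⊕ (9 ⊕ 7)) gives 2.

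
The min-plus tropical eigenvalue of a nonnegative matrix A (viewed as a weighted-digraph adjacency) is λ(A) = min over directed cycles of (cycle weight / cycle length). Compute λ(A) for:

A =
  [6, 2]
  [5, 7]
λ(A) = 7/2

Enumerate directed cycles and compute their means (weight / length). Sample:
  cycle 0 → 0: weight = 6, length = 1, mean = 6/1 ≈ 6.000
  cycle 1 → 1: weight = 7, length = 1, mean = 7/1 ≈ 7.000
  cycle 0 → 1 → 0: weight = 7, length = 2, mean = 7/2 ≈ 3.500
  cycle 1 → 0 → 1: weight = 7, length = 2, mean = 7/2 ≈ 3.500
Minimum mean = 3.500, attained e.g. along the cycle 0 → 1 → 0 with weight 7 and length 2. So λ(A) = 7/2 = 7/2.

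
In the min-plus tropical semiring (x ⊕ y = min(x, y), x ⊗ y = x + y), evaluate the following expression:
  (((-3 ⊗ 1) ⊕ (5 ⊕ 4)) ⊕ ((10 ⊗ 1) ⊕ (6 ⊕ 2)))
(((-3 ⊗ 1) ⊕ (5 ⊕ 4)) ⊕ ((10 ⊗ 1) ⊕ (6 ⊕ 2))) = -2

Expand innermost to outermost. Recall ⊕ takes the minimum of its arguments and ⊗ takes their sum. Working out the expression (((-3 ⊗ 1) ⊕ (5 ⊕ 4)) ⊕ ((10 ⊗ 1) ⊕ (6 ⊕ 2))) gives -2.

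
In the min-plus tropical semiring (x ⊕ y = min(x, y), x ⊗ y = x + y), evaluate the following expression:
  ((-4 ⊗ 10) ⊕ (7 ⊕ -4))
((-4 ⊗ 10) ⊕ (7 ⊕ -4)) = -4

Expand innermost to outermost. Recall ⊕ takes the minimum of its arguments and ⊗ takes their sum. Working out the expression ((-4 ⊗ 10) ⊕ (7 ⊕ -4)) gives -4.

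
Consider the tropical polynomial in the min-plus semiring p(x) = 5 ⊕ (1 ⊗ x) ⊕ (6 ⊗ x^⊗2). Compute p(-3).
p(-3) = -2

A tropical monomial a ⊗ x^⊗i evaluates to a + i · x. Evaluating each term at x = -3:
  Term 0 contributes 5 + 0 · -3 = 5
  Term 1 contributes 1 + 1 · -3 = -2
  Term 2 contributes 6 + 2 · -3 = 0
p(-3) = ⊕ of these = min[5, -2, 0] = -2.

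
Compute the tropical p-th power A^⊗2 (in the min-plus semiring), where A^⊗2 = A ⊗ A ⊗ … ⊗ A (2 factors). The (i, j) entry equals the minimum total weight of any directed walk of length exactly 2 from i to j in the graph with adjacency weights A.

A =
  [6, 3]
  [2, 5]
A^⊗2 =
  [5, 8]
  [7, 5]

Each entry (A^⊗2)_ij equals the minimum over all length-2 walks i = v_0 → v_1 → … → v_2 = j of Σ_t A[v_t][v_{t+1}]. For example, for (i, j) = (0, 1) we minimise over 2 possible intermediate vertex sequences; the minimum is 8, attained along the walk 0 → 1 → 1.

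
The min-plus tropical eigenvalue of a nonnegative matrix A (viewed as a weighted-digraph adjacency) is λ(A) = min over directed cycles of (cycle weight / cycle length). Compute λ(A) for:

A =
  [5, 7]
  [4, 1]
λ(A) = 1

Enumerate directed cycles and compute their means (weight / length). Sample:
  cycle 0 → 0: weight = 5, length = 1, mean = 5/1 ≈ 5.000
  cycle 1 → 1: weight = 1, length = 1, mean = 1/1 ≈ 1.000
  cycle 0 → 1 → 0: weight = 11, length = 2, mean = 11/2 ≈ 5.500
  cycle 1 → 0 → 1: weight = 11, length = 2, mean = 11/2 ≈ 5.500
Minimum mean = 1.000, attained e.g. along the cycle 1 → 1 with weight 1 and length 1. So λ(A) = 1/1 = 1.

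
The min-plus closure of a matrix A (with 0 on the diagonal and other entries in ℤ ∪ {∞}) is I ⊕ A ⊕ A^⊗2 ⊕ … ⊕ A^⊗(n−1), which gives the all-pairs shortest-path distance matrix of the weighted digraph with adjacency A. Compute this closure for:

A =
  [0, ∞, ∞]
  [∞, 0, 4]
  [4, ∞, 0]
Closure =
  [0, ∞, ∞]
  [8, 0, 4]
  [4, ∞, 0]

This is the Floyd-Warshall all-pairs shortest-path computation. For each intermediate vertex k = 0, 1, …, 2, update dist[i][j] ← min(dist[i][j], dist[i][k] + dist[k][j]). The final matrix gives, for each (i, j), the minimum total weight of any directed path from i to j (possibly empty when i = j).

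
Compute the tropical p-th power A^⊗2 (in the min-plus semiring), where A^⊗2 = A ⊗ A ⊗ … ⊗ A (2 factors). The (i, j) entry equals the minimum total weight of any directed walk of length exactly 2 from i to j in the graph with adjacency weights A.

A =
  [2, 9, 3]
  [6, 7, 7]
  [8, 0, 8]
A^⊗2 =
  [4, 3, 5]
  [8, 7, 9]
  [6, 7, 7]

Each entry (A^⊗2)_ij equals the minimum over all length-2 walks i = v_0 → v_1 → … → v_2 = j of Σ_t A[v_t][v_{t+1}]. For example, for (i, j) = (0, 2) we minimise over 3 possible intermediate vertex sequences; the minimum is 5, attained along the walk 0 → 0 → 2.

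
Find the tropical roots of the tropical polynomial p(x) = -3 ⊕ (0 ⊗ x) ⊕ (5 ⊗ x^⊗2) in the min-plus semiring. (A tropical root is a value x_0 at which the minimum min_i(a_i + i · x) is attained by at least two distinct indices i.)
Roots: {-5, -3}

Each tropical root is a break point of the lower envelope of the lines y = a_i + i · x (there are 3 lines, with slopes 0, 1, ..., 2). Only the lines that attain the minimum somewhere contribute to roots; other lines are dominated. Here the surviving (envelope) indices are i = 2, i = 1, i = 0.
Intersections between consecutive envelope lines give the roots: for adjacent envelope indices i < j the intersection is x = (a_i − a_j) / (j − i). Reading off the sorted break points: {-5, -3}.
Verification: at each break x_0, at least two indices attain the minimum of min_i(a_i + i · x_0).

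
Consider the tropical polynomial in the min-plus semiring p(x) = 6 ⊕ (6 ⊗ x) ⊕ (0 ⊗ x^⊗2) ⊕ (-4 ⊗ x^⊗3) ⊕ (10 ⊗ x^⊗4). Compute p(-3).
p(-3) = -13

A tropical monomial a ⊗ x^⊗i evaluates to a + i · x. Evaluating each term at x = -3:
  Term 0 contributes 6 + 0 · -3 = 6
  Term 1 contributes 6 + 1 · -3 = 3
  Term 2 contributes 0 + 2 · -3 = -6
  Term 3 contributes -4 + 3 · -3 = -13
  Term 4 contributes 10 + 4 · -3 = -2
p(-3) = ⊕ of these = min[6, 3, -6, -13, -2] = -13.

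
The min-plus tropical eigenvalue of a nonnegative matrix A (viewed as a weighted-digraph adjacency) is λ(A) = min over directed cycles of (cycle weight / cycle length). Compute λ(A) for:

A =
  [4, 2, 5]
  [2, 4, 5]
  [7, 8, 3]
λ(A) = 2

Enumerate directed cycles and compute their means (weight / length). Sample:
  cycle 0 → 0: weight = 4, length = 1, mean = 4/1 ≈ 4.000
  cycle 1 → 1: weight = 4, length = 1, mean = 4/1 ≈ 4.000
  cycle 2 → 2: weight = 3, length = 1, mean = 3/1 ≈ 3.000
  cycle 0 → 1 → 0: weight = 4, length = 2, mean = 4/2 ≈ 2.000
  cycle 0 → 2 → 0: weight = 12, length = 2, mean = 12/2 ≈ 6.000
  cycle 1 → 0 → 1: weight = 4, length = 2, mean = 4/2 ≈ 2.000
Minimum mean = 2.000, attained e.g. along the cycle 0 → 1 → 0 with weight 4 and length 2. So λ(A) = 4/2 = 2.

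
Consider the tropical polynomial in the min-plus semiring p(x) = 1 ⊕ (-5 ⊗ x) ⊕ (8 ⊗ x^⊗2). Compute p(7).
p(7) = 1

A tropical monomial a ⊗ x^⊗i evaluates to a + i · x. Evaluating each term at x = 7:
  Term 0 contributes 1 + 0 · 7 = 1
  Term 1 contributes -5 + 1 · 7 = 2
  Term 2 contributes 8 + 2 · 7 = 22
p(7) = ⊕ of these = min[1, 2, 22] = 1.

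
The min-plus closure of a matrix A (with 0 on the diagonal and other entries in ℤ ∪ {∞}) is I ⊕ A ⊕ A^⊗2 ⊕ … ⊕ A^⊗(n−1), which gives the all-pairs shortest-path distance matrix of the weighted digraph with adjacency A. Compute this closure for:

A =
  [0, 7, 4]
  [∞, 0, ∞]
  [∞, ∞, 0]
Closure =
  [0, 7, 4]
  [∞, 0, ∞]
  [∞, ∞, 0]

This is the Floyd-Warshall all-pairs shortest-path computation. For each intermediate vertex k = 0, 1, …, 2, update dist[i][j] ← min(dist[i][j], dist[i][k] + dist[k][j]). The final matrix gives, for each (i, j), the minimum total weight of any directed path from i to j (possibly empty when i = j).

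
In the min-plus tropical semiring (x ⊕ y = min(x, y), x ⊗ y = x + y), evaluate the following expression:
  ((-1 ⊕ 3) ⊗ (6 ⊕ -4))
((-1 ⊕ 3) ⊗ (6 ⊕ -4)) = -5

Expand innermost to outermost. Recall ⊕ takes the minimum of its arguments and ⊗ takes their sum. Working out the expression ((-1 ⊕ 3) ⊗ (6 ⊕ -4)) gives -5.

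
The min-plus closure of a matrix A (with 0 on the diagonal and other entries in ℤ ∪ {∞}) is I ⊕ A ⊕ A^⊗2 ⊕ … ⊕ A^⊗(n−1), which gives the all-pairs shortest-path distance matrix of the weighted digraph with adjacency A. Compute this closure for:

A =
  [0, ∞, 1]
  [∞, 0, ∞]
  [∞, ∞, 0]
Closure =
  [0, ∞, 1]
  [∞, 0, ∞]
  [∞, ∞, 0]

This is the Floyd-Warshall all-pairs shortest-path computation. For each intermediate vertex k = 0, 1, …, 2, update dist[i][j] ← min(dist[i][j], dist[i][k] + dist[k][j]). The final matrix gives, for each (i, j), the minimum total weight of any directed path from i to j (possibly empty when i = j).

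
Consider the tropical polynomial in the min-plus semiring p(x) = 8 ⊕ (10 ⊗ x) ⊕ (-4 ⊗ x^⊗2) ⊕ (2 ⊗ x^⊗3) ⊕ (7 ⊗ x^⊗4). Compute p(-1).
p(-1) = -6

A tropical monomial a ⊗ x^⊗i evaluates to a + i · x. Evaluating each term at x = -1:
  Term 0 contributes 8 + 0 · -1 = 8
  Term 1 contributes 10 + 1 · -1 = 9
  Term 2 contributes -4 + 2 · -1 = -6
  Term 3 contributes 2 + 3 · -1 = -1
  Term 4 contributes 7 + 4 · -1 = 3
p(-1) = ⊕ of these = min[8, 9, -6, -1, 3] = -6.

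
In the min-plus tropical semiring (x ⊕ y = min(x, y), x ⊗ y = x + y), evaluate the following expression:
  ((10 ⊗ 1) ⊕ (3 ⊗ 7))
((10 ⊗ 1) ⊕ (3 ⊗ 7)) = 10

Expand innermost to outermost. Recall ⊕ takes the minimum of its arguments and ⊗ takes their sum. Working out the expression ((10 ⊗ 1) ⊕ (3 ⊗ 7)) gives 10.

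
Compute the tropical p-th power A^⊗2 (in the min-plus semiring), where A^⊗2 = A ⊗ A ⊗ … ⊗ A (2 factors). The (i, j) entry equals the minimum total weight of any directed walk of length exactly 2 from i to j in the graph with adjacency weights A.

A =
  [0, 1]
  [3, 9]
A^⊗2 =
  [0, 1]
  [3, 4]

Each entry (A^⊗2)_ij equals the minimum over all length-2 walks i = v_0 → v_1 → … → v_2 = j of Σ_t A[v_t][v_{t+1}]. For example, for (i, j) = (0, 1) we minimise over 2 possible intermediate vertex sequences; the minimum is 1, attained along the walk 0 → 0 → 1.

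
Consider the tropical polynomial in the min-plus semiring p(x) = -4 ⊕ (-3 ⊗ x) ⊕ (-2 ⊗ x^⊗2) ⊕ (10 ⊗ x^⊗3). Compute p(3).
p(3) = -4

A tropical monomial a ⊗ x^⊗i evaluates to a + i · x. Evaluating each term at x = 3:
  Term 0 contributes -4 + 0 · 3 = -4
  Term 1 contributes -3 + 1 · 3 = 0
  Term 2 contributes -2 + 2 · 3 = 4
  Term 3 contributes 10 + 3 · 3 = 19
p(3) = ⊕ of these = min[-4, 0, 4, 19] = -4.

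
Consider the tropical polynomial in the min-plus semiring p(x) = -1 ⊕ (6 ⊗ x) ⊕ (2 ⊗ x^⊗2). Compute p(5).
p(5) = -1

A tropical monomial a ⊗ x^⊗i evaluates to a + i · x. Evaluating each term at x = 5:
  Term 0 contributes -1 + 0 · 5 = -1
  Term 1 contributes 6 + 1 · 5 = 11
  Term 2 contributes 2 + 2 · 5 = 12
p(5) = ⊕ of these = min[-1, 11, 12] = -1.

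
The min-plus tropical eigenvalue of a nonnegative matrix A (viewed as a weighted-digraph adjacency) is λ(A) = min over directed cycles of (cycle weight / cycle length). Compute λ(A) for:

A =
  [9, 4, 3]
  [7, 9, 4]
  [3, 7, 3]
λ(A) = 3

Enumerate directed cycles and compute their means (weight / length). Sample:
  cycle 0 → 0: weight = 9, length = 1, mean = 9/1 ≈ 9.000
  cycle 1 → 1: weight = 9, length = 1, mean = 9/1 ≈ 9.000
  cycle 2 → 2: weight = 3, length = 1, mean = 3/1 ≈ 3.000
  cycle 0 → 1 → 0: weight = 11, length = 2, mean = 11/2 ≈ 5.500
  cycle 0 → 2 → 0: weight = 6, length = 2, mean = 6/2 ≈ 3.000
  cycle 1 → 0 → 1: weight = 11, length = 2, mean = 11/2 ≈ 5.500
Minimum mean = 3.000, attained e.g. along the cycle 2 → 2 with weight 3 and length 1. So λ(A) = 3/1 = 3.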